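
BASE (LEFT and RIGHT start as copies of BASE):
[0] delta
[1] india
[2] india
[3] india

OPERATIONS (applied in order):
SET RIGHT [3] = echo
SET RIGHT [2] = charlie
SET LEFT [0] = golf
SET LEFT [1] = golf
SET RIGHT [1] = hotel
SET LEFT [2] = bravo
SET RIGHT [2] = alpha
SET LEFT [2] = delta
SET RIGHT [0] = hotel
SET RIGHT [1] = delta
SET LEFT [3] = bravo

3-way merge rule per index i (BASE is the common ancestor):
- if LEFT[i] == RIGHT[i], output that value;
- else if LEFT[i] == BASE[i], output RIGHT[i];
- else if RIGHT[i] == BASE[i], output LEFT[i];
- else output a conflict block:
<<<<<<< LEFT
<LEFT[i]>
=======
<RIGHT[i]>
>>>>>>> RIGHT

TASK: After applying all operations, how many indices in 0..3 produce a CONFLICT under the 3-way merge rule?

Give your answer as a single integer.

Answer: 4

Derivation:
Final LEFT:  [golf, golf, delta, bravo]
Final RIGHT: [hotel, delta, alpha, echo]
i=0: BASE=delta L=golf R=hotel all differ -> CONFLICT
i=1: BASE=india L=golf R=delta all differ -> CONFLICT
i=2: BASE=india L=delta R=alpha all differ -> CONFLICT
i=3: BASE=india L=bravo R=echo all differ -> CONFLICT
Conflict count: 4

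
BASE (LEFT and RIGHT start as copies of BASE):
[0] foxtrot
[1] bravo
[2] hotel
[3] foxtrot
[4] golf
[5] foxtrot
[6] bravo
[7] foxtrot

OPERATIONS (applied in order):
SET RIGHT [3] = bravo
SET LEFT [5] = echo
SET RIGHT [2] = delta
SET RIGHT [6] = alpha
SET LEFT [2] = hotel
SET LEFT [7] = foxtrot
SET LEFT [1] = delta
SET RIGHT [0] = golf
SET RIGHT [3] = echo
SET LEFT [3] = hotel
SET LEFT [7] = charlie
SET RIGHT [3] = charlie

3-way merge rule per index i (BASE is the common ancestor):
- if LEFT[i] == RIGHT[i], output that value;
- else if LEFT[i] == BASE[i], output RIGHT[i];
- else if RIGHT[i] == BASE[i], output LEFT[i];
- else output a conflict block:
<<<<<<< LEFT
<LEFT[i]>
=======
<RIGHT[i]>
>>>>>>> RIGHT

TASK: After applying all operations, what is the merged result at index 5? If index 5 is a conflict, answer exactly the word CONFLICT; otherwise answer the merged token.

Answer: echo

Derivation:
Final LEFT:  [foxtrot, delta, hotel, hotel, golf, echo, bravo, charlie]
Final RIGHT: [golf, bravo, delta, charlie, golf, foxtrot, alpha, foxtrot]
i=0: L=foxtrot=BASE, R=golf -> take RIGHT -> golf
i=1: L=delta, R=bravo=BASE -> take LEFT -> delta
i=2: L=hotel=BASE, R=delta -> take RIGHT -> delta
i=3: BASE=foxtrot L=hotel R=charlie all differ -> CONFLICT
i=4: L=golf R=golf -> agree -> golf
i=5: L=echo, R=foxtrot=BASE -> take LEFT -> echo
i=6: L=bravo=BASE, R=alpha -> take RIGHT -> alpha
i=7: L=charlie, R=foxtrot=BASE -> take LEFT -> charlie
Index 5 -> echo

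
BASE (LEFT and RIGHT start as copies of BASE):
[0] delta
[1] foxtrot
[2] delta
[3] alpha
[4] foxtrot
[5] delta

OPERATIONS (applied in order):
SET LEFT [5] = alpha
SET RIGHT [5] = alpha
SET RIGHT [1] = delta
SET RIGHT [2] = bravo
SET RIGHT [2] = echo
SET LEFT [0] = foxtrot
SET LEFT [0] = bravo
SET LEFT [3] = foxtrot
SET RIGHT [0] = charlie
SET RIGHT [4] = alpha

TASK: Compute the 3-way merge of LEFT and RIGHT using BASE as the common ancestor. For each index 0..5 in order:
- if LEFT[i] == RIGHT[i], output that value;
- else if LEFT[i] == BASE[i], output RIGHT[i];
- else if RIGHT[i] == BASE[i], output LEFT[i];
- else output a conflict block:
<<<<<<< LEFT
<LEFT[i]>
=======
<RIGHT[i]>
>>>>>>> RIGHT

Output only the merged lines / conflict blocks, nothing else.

Final LEFT:  [bravo, foxtrot, delta, foxtrot, foxtrot, alpha]
Final RIGHT: [charlie, delta, echo, alpha, alpha, alpha]
i=0: BASE=delta L=bravo R=charlie all differ -> CONFLICT
i=1: L=foxtrot=BASE, R=delta -> take RIGHT -> delta
i=2: L=delta=BASE, R=echo -> take RIGHT -> echo
i=3: L=foxtrot, R=alpha=BASE -> take LEFT -> foxtrot
i=4: L=foxtrot=BASE, R=alpha -> take RIGHT -> alpha
i=5: L=alpha R=alpha -> agree -> alpha

Answer: <<<<<<< LEFT
bravo
=======
charlie
>>>>>>> RIGHT
delta
echo
foxtrot
alpha
alpha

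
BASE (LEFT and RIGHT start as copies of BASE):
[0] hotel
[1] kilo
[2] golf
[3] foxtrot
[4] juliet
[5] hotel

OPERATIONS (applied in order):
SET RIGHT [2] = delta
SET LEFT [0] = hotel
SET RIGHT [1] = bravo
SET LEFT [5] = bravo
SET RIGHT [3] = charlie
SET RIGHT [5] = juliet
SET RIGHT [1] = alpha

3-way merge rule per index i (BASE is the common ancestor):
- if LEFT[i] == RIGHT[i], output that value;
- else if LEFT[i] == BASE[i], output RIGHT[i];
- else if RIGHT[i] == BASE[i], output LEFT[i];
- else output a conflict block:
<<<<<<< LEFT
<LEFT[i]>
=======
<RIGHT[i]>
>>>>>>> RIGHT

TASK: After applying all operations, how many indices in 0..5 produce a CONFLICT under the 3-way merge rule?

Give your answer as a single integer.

Final LEFT:  [hotel, kilo, golf, foxtrot, juliet, bravo]
Final RIGHT: [hotel, alpha, delta, charlie, juliet, juliet]
i=0: L=hotel R=hotel -> agree -> hotel
i=1: L=kilo=BASE, R=alpha -> take RIGHT -> alpha
i=2: L=golf=BASE, R=delta -> take RIGHT -> delta
i=3: L=foxtrot=BASE, R=charlie -> take RIGHT -> charlie
i=4: L=juliet R=juliet -> agree -> juliet
i=5: BASE=hotel L=bravo R=juliet all differ -> CONFLICT
Conflict count: 1

Answer: 1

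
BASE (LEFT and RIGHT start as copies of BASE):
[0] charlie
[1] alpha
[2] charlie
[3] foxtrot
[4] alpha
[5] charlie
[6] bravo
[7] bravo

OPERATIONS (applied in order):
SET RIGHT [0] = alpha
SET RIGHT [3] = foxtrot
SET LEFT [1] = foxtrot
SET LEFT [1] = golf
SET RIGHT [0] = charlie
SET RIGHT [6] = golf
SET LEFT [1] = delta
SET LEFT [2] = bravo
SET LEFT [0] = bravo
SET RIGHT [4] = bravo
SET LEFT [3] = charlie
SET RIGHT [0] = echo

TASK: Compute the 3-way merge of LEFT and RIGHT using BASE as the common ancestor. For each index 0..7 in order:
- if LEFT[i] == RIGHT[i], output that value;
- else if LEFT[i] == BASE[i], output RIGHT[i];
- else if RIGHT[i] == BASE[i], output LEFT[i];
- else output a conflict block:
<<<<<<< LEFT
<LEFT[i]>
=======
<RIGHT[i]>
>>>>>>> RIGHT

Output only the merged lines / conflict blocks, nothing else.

Answer: <<<<<<< LEFT
bravo
=======
echo
>>>>>>> RIGHT
delta
bravo
charlie
bravo
charlie
golf
bravo

Derivation:
Final LEFT:  [bravo, delta, bravo, charlie, alpha, charlie, bravo, bravo]
Final RIGHT: [echo, alpha, charlie, foxtrot, bravo, charlie, golf, bravo]
i=0: BASE=charlie L=bravo R=echo all differ -> CONFLICT
i=1: L=delta, R=alpha=BASE -> take LEFT -> delta
i=2: L=bravo, R=charlie=BASE -> take LEFT -> bravo
i=3: L=charlie, R=foxtrot=BASE -> take LEFT -> charlie
i=4: L=alpha=BASE, R=bravo -> take RIGHT -> bravo
i=5: L=charlie R=charlie -> agree -> charlie
i=6: L=bravo=BASE, R=golf -> take RIGHT -> golf
i=7: L=bravo R=bravo -> agree -> bravo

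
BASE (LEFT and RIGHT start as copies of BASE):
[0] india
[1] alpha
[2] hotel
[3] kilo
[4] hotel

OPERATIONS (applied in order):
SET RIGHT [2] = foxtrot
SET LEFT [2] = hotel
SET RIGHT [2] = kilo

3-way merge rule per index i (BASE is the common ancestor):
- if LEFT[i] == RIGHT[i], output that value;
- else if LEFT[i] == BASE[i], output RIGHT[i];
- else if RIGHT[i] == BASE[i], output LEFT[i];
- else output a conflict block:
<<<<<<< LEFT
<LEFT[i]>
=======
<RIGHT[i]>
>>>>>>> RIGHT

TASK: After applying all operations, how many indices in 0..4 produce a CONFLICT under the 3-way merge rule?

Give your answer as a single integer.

Final LEFT:  [india, alpha, hotel, kilo, hotel]
Final RIGHT: [india, alpha, kilo, kilo, hotel]
i=0: L=india R=india -> agree -> india
i=1: L=alpha R=alpha -> agree -> alpha
i=2: L=hotel=BASE, R=kilo -> take RIGHT -> kilo
i=3: L=kilo R=kilo -> agree -> kilo
i=4: L=hotel R=hotel -> agree -> hotel
Conflict count: 0

Answer: 0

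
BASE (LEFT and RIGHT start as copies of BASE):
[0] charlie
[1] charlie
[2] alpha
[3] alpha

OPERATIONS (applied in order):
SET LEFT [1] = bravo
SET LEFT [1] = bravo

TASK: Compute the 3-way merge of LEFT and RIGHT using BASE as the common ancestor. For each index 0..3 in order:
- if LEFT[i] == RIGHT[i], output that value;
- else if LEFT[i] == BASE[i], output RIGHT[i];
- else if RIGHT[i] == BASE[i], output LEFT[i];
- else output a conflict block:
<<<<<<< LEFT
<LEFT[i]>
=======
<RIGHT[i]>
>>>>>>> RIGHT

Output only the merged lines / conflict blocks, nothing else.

Answer: charlie
bravo
alpha
alpha

Derivation:
Final LEFT:  [charlie, bravo, alpha, alpha]
Final RIGHT: [charlie, charlie, alpha, alpha]
i=0: L=charlie R=charlie -> agree -> charlie
i=1: L=bravo, R=charlie=BASE -> take LEFT -> bravo
i=2: L=alpha R=alpha -> agree -> alpha
i=3: L=alpha R=alpha -> agree -> alpha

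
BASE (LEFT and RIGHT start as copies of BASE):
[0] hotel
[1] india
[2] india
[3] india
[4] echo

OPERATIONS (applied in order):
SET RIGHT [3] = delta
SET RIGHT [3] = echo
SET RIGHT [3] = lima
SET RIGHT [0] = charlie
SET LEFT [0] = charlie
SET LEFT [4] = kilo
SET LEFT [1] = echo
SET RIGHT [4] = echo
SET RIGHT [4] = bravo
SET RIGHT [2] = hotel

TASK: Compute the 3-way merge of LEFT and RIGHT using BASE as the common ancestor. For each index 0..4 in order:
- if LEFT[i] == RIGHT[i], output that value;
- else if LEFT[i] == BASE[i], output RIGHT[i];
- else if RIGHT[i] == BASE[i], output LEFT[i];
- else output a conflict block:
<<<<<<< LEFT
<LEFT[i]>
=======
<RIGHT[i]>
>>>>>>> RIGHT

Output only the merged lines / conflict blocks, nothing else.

Final LEFT:  [charlie, echo, india, india, kilo]
Final RIGHT: [charlie, india, hotel, lima, bravo]
i=0: L=charlie R=charlie -> agree -> charlie
i=1: L=echo, R=india=BASE -> take LEFT -> echo
i=2: L=india=BASE, R=hotel -> take RIGHT -> hotel
i=3: L=india=BASE, R=lima -> take RIGHT -> lima
i=4: BASE=echo L=kilo R=bravo all differ -> CONFLICT

Answer: charlie
echo
hotel
lima
<<<<<<< LEFT
kilo
=======
bravo
>>>>>>> RIGHT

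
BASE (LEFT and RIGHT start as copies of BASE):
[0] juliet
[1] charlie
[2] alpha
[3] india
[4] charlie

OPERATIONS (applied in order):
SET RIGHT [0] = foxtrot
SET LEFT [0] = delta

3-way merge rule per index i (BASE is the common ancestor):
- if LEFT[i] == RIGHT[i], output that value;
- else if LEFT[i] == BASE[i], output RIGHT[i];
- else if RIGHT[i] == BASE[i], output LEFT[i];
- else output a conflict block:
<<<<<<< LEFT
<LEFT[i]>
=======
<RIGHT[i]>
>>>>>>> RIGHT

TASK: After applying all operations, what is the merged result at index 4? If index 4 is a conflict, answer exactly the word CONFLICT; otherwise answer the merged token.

Final LEFT:  [delta, charlie, alpha, india, charlie]
Final RIGHT: [foxtrot, charlie, alpha, india, charlie]
i=0: BASE=juliet L=delta R=foxtrot all differ -> CONFLICT
i=1: L=charlie R=charlie -> agree -> charlie
i=2: L=alpha R=alpha -> agree -> alpha
i=3: L=india R=india -> agree -> india
i=4: L=charlie R=charlie -> agree -> charlie
Index 4 -> charlie

Answer: charlie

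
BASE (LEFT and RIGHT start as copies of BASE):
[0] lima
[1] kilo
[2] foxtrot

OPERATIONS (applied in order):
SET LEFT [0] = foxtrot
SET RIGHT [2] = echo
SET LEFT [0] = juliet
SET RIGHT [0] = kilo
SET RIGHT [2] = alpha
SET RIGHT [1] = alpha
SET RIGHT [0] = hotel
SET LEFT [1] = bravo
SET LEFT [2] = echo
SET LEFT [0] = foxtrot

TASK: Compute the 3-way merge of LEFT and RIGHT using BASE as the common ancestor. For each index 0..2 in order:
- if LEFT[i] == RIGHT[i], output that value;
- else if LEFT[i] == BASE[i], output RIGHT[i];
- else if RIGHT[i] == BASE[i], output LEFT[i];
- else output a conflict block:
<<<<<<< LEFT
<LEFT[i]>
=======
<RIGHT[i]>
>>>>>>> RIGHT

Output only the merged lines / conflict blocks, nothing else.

Answer: <<<<<<< LEFT
foxtrot
=======
hotel
>>>>>>> RIGHT
<<<<<<< LEFT
bravo
=======
alpha
>>>>>>> RIGHT
<<<<<<< LEFT
echo
=======
alpha
>>>>>>> RIGHT

Derivation:
Final LEFT:  [foxtrot, bravo, echo]
Final RIGHT: [hotel, alpha, alpha]
i=0: BASE=lima L=foxtrot R=hotel all differ -> CONFLICT
i=1: BASE=kilo L=bravo R=alpha all differ -> CONFLICT
i=2: BASE=foxtrot L=echo R=alpha all differ -> CONFLICT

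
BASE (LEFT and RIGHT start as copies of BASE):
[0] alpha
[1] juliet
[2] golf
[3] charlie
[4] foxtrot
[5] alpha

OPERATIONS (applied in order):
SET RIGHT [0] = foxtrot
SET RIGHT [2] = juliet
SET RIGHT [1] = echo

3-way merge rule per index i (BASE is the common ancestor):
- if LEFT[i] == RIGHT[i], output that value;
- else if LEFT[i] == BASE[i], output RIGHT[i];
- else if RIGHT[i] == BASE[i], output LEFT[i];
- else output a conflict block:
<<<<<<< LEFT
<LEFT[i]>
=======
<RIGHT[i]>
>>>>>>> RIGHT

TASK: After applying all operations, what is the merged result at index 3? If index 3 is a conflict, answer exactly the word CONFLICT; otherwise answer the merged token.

Final LEFT:  [alpha, juliet, golf, charlie, foxtrot, alpha]
Final RIGHT: [foxtrot, echo, juliet, charlie, foxtrot, alpha]
i=0: L=alpha=BASE, R=foxtrot -> take RIGHT -> foxtrot
i=1: L=juliet=BASE, R=echo -> take RIGHT -> echo
i=2: L=golf=BASE, R=juliet -> take RIGHT -> juliet
i=3: L=charlie R=charlie -> agree -> charlie
i=4: L=foxtrot R=foxtrot -> agree -> foxtrot
i=5: L=alpha R=alpha -> agree -> alpha
Index 3 -> charlie

Answer: charlie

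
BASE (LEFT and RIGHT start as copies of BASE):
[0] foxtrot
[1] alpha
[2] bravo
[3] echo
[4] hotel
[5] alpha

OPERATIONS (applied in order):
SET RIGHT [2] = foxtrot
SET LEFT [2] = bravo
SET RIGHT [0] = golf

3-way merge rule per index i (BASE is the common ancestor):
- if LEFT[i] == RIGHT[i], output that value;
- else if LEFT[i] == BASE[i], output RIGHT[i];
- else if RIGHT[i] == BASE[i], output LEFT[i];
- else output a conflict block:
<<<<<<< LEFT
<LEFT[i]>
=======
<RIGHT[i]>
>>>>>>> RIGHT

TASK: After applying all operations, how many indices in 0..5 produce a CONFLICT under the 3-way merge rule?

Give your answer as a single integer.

Answer: 0

Derivation:
Final LEFT:  [foxtrot, alpha, bravo, echo, hotel, alpha]
Final RIGHT: [golf, alpha, foxtrot, echo, hotel, alpha]
i=0: L=foxtrot=BASE, R=golf -> take RIGHT -> golf
i=1: L=alpha R=alpha -> agree -> alpha
i=2: L=bravo=BASE, R=foxtrot -> take RIGHT -> foxtrot
i=3: L=echo R=echo -> agree -> echo
i=4: L=hotel R=hotel -> agree -> hotel
i=5: L=alpha R=alpha -> agree -> alpha
Conflict count: 0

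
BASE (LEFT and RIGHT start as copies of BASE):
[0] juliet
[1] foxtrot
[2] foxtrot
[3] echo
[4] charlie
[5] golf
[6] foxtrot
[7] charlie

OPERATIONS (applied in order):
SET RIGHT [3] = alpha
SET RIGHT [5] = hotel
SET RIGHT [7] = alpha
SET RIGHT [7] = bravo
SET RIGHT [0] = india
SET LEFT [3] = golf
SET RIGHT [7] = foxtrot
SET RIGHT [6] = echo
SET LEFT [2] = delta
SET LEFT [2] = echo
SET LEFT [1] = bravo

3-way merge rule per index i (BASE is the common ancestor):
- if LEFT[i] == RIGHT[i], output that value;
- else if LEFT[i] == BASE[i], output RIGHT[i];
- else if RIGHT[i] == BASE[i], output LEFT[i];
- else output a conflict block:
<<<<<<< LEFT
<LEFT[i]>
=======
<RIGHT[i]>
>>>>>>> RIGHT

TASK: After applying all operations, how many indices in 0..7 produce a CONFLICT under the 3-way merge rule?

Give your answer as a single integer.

Final LEFT:  [juliet, bravo, echo, golf, charlie, golf, foxtrot, charlie]
Final RIGHT: [india, foxtrot, foxtrot, alpha, charlie, hotel, echo, foxtrot]
i=0: L=juliet=BASE, R=india -> take RIGHT -> india
i=1: L=bravo, R=foxtrot=BASE -> take LEFT -> bravo
i=2: L=echo, R=foxtrot=BASE -> take LEFT -> echo
i=3: BASE=echo L=golf R=alpha all differ -> CONFLICT
i=4: L=charlie R=charlie -> agree -> charlie
i=5: L=golf=BASE, R=hotel -> take RIGHT -> hotel
i=6: L=foxtrot=BASE, R=echo -> take RIGHT -> echo
i=7: L=charlie=BASE, R=foxtrot -> take RIGHT -> foxtrot
Conflict count: 1

Answer: 1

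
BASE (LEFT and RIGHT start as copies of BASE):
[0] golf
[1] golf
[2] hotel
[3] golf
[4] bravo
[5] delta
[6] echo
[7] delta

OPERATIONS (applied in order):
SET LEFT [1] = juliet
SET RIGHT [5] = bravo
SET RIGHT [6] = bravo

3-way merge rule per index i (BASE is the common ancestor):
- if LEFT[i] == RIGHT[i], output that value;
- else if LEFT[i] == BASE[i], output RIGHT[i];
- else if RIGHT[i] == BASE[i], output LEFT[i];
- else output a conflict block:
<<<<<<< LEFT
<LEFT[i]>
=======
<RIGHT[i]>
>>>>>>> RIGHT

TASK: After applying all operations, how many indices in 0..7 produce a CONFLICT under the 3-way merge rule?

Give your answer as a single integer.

Final LEFT:  [golf, juliet, hotel, golf, bravo, delta, echo, delta]
Final RIGHT: [golf, golf, hotel, golf, bravo, bravo, bravo, delta]
i=0: L=golf R=golf -> agree -> golf
i=1: L=juliet, R=golf=BASE -> take LEFT -> juliet
i=2: L=hotel R=hotel -> agree -> hotel
i=3: L=golf R=golf -> agree -> golf
i=4: L=bravo R=bravo -> agree -> bravo
i=5: L=delta=BASE, R=bravo -> take RIGHT -> bravo
i=6: L=echo=BASE, R=bravo -> take RIGHT -> bravo
i=7: L=delta R=delta -> agree -> delta
Conflict count: 0

Answer: 0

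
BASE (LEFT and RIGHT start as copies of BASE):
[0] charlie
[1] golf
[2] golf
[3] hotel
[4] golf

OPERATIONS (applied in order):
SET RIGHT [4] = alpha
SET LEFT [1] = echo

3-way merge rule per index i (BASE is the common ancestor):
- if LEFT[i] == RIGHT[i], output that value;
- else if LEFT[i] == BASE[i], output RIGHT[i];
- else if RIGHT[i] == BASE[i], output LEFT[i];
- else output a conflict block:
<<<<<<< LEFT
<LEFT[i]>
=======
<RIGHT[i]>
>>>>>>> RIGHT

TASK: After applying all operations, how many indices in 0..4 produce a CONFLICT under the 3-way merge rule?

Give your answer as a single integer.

Answer: 0

Derivation:
Final LEFT:  [charlie, echo, golf, hotel, golf]
Final RIGHT: [charlie, golf, golf, hotel, alpha]
i=0: L=charlie R=charlie -> agree -> charlie
i=1: L=echo, R=golf=BASE -> take LEFT -> echo
i=2: L=golf R=golf -> agree -> golf
i=3: L=hotel R=hotel -> agree -> hotel
i=4: L=golf=BASE, R=alpha -> take RIGHT -> alpha
Conflict count: 0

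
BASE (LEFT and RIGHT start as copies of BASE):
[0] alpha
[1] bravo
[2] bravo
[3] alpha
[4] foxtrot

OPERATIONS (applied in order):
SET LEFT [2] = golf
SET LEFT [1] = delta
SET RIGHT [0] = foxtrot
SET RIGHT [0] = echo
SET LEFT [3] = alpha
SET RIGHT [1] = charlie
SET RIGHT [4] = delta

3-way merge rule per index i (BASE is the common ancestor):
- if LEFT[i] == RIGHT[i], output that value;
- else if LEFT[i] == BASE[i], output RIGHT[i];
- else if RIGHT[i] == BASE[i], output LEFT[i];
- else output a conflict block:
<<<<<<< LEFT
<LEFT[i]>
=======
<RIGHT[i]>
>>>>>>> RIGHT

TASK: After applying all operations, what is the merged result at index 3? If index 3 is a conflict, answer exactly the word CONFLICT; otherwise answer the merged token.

Final LEFT:  [alpha, delta, golf, alpha, foxtrot]
Final RIGHT: [echo, charlie, bravo, alpha, delta]
i=0: L=alpha=BASE, R=echo -> take RIGHT -> echo
i=1: BASE=bravo L=delta R=charlie all differ -> CONFLICT
i=2: L=golf, R=bravo=BASE -> take LEFT -> golf
i=3: L=alpha R=alpha -> agree -> alpha
i=4: L=foxtrot=BASE, R=delta -> take RIGHT -> delta
Index 3 -> alpha

Answer: alpha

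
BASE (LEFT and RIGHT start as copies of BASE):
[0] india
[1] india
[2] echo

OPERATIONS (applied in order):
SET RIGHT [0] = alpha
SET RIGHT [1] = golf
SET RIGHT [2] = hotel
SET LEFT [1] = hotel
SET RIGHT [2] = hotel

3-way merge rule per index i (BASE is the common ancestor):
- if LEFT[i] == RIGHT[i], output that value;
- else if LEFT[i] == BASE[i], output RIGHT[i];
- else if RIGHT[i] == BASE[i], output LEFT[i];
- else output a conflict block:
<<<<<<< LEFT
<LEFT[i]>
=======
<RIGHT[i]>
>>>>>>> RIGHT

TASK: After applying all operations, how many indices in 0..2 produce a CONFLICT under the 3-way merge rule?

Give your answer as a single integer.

Final LEFT:  [india, hotel, echo]
Final RIGHT: [alpha, golf, hotel]
i=0: L=india=BASE, R=alpha -> take RIGHT -> alpha
i=1: BASE=india L=hotel R=golf all differ -> CONFLICT
i=2: L=echo=BASE, R=hotel -> take RIGHT -> hotel
Conflict count: 1

Answer: 1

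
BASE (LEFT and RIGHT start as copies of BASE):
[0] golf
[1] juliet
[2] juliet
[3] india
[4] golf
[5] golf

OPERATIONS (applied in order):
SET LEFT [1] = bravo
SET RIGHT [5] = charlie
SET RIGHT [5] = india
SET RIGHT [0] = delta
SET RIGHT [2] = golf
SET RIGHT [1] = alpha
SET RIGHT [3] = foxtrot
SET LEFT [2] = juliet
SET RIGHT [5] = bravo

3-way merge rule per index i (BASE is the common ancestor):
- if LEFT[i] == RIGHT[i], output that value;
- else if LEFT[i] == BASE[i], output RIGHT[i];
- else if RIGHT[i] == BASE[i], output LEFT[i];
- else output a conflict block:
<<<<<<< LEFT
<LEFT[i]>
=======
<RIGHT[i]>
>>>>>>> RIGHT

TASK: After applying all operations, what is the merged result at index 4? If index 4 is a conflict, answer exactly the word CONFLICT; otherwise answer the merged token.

Answer: golf

Derivation:
Final LEFT:  [golf, bravo, juliet, india, golf, golf]
Final RIGHT: [delta, alpha, golf, foxtrot, golf, bravo]
i=0: L=golf=BASE, R=delta -> take RIGHT -> delta
i=1: BASE=juliet L=bravo R=alpha all differ -> CONFLICT
i=2: L=juliet=BASE, R=golf -> take RIGHT -> golf
i=3: L=india=BASE, R=foxtrot -> take RIGHT -> foxtrot
i=4: L=golf R=golf -> agree -> golf
i=5: L=golf=BASE, R=bravo -> take RIGHT -> bravo
Index 4 -> golf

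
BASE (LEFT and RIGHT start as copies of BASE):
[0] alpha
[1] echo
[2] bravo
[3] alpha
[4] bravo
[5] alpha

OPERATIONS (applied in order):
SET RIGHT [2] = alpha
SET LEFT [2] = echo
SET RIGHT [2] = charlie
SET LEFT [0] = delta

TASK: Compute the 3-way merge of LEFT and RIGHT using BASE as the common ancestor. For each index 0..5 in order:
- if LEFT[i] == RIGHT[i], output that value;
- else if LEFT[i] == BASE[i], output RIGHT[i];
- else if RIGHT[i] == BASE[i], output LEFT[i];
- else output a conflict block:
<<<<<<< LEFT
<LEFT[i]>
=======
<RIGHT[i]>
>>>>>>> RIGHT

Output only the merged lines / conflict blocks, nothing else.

Final LEFT:  [delta, echo, echo, alpha, bravo, alpha]
Final RIGHT: [alpha, echo, charlie, alpha, bravo, alpha]
i=0: L=delta, R=alpha=BASE -> take LEFT -> delta
i=1: L=echo R=echo -> agree -> echo
i=2: BASE=bravo L=echo R=charlie all differ -> CONFLICT
i=3: L=alpha R=alpha -> agree -> alpha
i=4: L=bravo R=bravo -> agree -> bravo
i=5: L=alpha R=alpha -> agree -> alpha

Answer: delta
echo
<<<<<<< LEFT
echo
=======
charlie
>>>>>>> RIGHT
alpha
bravo
alpha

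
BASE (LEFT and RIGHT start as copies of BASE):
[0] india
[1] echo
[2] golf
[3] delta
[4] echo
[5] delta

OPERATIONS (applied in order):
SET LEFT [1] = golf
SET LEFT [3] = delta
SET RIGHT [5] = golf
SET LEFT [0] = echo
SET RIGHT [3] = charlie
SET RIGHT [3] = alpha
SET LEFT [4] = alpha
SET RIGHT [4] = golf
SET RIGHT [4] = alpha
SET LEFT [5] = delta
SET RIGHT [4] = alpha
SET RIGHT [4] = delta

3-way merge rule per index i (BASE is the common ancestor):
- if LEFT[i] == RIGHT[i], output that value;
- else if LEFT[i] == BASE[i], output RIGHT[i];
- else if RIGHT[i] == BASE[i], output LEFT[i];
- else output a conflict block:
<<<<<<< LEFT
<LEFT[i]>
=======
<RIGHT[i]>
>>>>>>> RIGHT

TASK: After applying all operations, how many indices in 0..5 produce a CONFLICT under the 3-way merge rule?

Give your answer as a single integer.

Final LEFT:  [echo, golf, golf, delta, alpha, delta]
Final RIGHT: [india, echo, golf, alpha, delta, golf]
i=0: L=echo, R=india=BASE -> take LEFT -> echo
i=1: L=golf, R=echo=BASE -> take LEFT -> golf
i=2: L=golf R=golf -> agree -> golf
i=3: L=delta=BASE, R=alpha -> take RIGHT -> alpha
i=4: BASE=echo L=alpha R=delta all differ -> CONFLICT
i=5: L=delta=BASE, R=golf -> take RIGHT -> golf
Conflict count: 1

Answer: 1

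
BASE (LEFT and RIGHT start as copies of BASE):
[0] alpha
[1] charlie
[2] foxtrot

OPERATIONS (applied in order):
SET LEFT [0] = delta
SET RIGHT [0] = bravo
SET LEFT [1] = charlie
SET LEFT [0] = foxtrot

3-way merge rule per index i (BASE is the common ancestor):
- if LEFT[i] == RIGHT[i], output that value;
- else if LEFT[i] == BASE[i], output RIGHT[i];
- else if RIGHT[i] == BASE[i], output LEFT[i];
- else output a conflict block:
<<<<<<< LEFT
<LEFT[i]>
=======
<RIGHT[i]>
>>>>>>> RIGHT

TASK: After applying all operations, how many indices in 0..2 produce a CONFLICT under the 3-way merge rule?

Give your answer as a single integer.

Answer: 1

Derivation:
Final LEFT:  [foxtrot, charlie, foxtrot]
Final RIGHT: [bravo, charlie, foxtrot]
i=0: BASE=alpha L=foxtrot R=bravo all differ -> CONFLICT
i=1: L=charlie R=charlie -> agree -> charlie
i=2: L=foxtrot R=foxtrot -> agree -> foxtrot
Conflict count: 1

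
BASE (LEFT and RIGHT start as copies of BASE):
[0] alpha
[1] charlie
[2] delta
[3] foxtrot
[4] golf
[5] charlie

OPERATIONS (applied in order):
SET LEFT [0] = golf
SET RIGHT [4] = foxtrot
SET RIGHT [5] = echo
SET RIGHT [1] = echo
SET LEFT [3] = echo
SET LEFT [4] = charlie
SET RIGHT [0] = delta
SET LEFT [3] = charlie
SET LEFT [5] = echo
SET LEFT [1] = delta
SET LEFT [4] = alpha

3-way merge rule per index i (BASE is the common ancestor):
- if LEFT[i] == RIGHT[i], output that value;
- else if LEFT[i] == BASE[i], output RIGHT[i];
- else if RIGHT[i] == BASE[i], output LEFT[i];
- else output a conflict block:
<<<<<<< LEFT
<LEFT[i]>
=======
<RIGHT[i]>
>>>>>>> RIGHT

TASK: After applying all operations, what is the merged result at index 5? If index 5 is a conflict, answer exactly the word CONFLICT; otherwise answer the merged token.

Final LEFT:  [golf, delta, delta, charlie, alpha, echo]
Final RIGHT: [delta, echo, delta, foxtrot, foxtrot, echo]
i=0: BASE=alpha L=golf R=delta all differ -> CONFLICT
i=1: BASE=charlie L=delta R=echo all differ -> CONFLICT
i=2: L=delta R=delta -> agree -> delta
i=3: L=charlie, R=foxtrot=BASE -> take LEFT -> charlie
i=4: BASE=golf L=alpha R=foxtrot all differ -> CONFLICT
i=5: L=echo R=echo -> agree -> echo
Index 5 -> echo

Answer: echo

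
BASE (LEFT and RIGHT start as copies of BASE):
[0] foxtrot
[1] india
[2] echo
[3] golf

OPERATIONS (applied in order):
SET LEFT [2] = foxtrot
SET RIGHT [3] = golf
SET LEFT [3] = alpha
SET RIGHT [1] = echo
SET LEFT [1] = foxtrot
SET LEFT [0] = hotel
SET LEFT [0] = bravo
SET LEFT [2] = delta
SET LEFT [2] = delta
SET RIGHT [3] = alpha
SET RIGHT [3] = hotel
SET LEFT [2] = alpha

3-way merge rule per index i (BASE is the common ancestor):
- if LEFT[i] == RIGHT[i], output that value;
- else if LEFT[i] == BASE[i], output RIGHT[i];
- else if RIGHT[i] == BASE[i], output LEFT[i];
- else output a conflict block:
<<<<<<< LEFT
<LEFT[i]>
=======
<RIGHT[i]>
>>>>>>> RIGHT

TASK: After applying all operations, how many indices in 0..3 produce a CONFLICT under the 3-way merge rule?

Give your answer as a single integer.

Final LEFT:  [bravo, foxtrot, alpha, alpha]
Final RIGHT: [foxtrot, echo, echo, hotel]
i=0: L=bravo, R=foxtrot=BASE -> take LEFT -> bravo
i=1: BASE=india L=foxtrot R=echo all differ -> CONFLICT
i=2: L=alpha, R=echo=BASE -> take LEFT -> alpha
i=3: BASE=golf L=alpha R=hotel all differ -> CONFLICT
Conflict count: 2

Answer: 2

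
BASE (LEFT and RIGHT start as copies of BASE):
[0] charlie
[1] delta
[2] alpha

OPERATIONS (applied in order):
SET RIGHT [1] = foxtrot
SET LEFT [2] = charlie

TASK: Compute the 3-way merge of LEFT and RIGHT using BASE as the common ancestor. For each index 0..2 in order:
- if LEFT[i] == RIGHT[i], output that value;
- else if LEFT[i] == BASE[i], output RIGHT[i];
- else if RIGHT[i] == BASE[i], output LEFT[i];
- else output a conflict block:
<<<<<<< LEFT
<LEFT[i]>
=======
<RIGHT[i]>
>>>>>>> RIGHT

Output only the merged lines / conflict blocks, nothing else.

Answer: charlie
foxtrot
charlie

Derivation:
Final LEFT:  [charlie, delta, charlie]
Final RIGHT: [charlie, foxtrot, alpha]
i=0: L=charlie R=charlie -> agree -> charlie
i=1: L=delta=BASE, R=foxtrot -> take RIGHT -> foxtrot
i=2: L=charlie, R=alpha=BASE -> take LEFT -> charlie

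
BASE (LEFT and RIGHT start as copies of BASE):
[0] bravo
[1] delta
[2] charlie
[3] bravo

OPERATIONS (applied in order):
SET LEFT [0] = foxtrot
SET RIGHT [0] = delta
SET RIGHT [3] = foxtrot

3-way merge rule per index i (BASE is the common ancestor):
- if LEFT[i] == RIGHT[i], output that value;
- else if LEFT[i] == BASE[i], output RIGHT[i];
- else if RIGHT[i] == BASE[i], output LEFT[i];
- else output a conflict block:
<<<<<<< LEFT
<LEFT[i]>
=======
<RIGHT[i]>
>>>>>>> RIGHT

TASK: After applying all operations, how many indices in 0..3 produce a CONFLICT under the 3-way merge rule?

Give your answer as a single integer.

Answer: 1

Derivation:
Final LEFT:  [foxtrot, delta, charlie, bravo]
Final RIGHT: [delta, delta, charlie, foxtrot]
i=0: BASE=bravo L=foxtrot R=delta all differ -> CONFLICT
i=1: L=delta R=delta -> agree -> delta
i=2: L=charlie R=charlie -> agree -> charlie
i=3: L=bravo=BASE, R=foxtrot -> take RIGHT -> foxtrot
Conflict count: 1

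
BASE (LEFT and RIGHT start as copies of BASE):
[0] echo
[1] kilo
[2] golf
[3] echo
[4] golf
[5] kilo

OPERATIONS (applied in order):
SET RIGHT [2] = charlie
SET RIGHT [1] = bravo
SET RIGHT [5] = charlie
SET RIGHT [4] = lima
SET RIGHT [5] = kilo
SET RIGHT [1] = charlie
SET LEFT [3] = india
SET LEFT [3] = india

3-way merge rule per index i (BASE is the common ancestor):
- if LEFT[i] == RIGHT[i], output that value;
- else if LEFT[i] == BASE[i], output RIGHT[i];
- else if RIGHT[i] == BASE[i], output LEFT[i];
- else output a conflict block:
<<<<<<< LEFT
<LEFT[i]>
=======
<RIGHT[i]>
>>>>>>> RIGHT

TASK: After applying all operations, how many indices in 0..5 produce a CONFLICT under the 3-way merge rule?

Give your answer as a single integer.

Final LEFT:  [echo, kilo, golf, india, golf, kilo]
Final RIGHT: [echo, charlie, charlie, echo, lima, kilo]
i=0: L=echo R=echo -> agree -> echo
i=1: L=kilo=BASE, R=charlie -> take RIGHT -> charlie
i=2: L=golf=BASE, R=charlie -> take RIGHT -> charlie
i=3: L=india, R=echo=BASE -> take LEFT -> india
i=4: L=golf=BASE, R=lima -> take RIGHT -> lima
i=5: L=kilo R=kilo -> agree -> kilo
Conflict count: 0

Answer: 0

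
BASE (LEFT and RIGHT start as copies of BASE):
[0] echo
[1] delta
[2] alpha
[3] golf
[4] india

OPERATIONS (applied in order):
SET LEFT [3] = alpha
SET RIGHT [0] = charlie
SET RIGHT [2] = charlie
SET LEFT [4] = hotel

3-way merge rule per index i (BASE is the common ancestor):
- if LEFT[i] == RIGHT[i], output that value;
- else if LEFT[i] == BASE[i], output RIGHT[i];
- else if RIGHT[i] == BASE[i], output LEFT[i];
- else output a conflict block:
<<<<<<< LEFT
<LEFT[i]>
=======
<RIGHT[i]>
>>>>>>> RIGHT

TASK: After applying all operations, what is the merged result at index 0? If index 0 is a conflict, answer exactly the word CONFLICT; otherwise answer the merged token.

Answer: charlie

Derivation:
Final LEFT:  [echo, delta, alpha, alpha, hotel]
Final RIGHT: [charlie, delta, charlie, golf, india]
i=0: L=echo=BASE, R=charlie -> take RIGHT -> charlie
i=1: L=delta R=delta -> agree -> delta
i=2: L=alpha=BASE, R=charlie -> take RIGHT -> charlie
i=3: L=alpha, R=golf=BASE -> take LEFT -> alpha
i=4: L=hotel, R=india=BASE -> take LEFT -> hotel
Index 0 -> charlie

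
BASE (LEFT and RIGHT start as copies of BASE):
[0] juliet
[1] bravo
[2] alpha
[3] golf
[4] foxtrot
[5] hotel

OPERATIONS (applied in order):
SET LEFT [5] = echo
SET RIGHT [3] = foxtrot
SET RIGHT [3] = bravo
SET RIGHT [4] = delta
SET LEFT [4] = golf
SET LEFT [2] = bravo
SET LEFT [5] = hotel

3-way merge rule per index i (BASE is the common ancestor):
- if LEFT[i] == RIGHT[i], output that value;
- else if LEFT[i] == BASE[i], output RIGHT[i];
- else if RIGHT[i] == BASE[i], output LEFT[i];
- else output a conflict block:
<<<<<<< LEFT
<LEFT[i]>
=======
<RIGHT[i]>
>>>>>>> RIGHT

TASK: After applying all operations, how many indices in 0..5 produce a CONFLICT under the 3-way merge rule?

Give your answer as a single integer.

Final LEFT:  [juliet, bravo, bravo, golf, golf, hotel]
Final RIGHT: [juliet, bravo, alpha, bravo, delta, hotel]
i=0: L=juliet R=juliet -> agree -> juliet
i=1: L=bravo R=bravo -> agree -> bravo
i=2: L=bravo, R=alpha=BASE -> take LEFT -> bravo
i=3: L=golf=BASE, R=bravo -> take RIGHT -> bravo
i=4: BASE=foxtrot L=golf R=delta all differ -> CONFLICT
i=5: L=hotel R=hotel -> agree -> hotel
Conflict count: 1

Answer: 1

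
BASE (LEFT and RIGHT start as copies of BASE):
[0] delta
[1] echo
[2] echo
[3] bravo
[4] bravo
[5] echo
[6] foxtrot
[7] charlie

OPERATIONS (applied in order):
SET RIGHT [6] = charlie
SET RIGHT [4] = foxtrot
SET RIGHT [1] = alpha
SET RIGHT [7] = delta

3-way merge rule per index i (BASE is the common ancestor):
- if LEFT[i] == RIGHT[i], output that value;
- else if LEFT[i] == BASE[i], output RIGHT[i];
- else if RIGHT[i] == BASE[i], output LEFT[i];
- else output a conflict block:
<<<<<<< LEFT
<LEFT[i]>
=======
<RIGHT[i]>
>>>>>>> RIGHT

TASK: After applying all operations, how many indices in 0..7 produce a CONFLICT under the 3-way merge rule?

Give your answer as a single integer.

Answer: 0

Derivation:
Final LEFT:  [delta, echo, echo, bravo, bravo, echo, foxtrot, charlie]
Final RIGHT: [delta, alpha, echo, bravo, foxtrot, echo, charlie, delta]
i=0: L=delta R=delta -> agree -> delta
i=1: L=echo=BASE, R=alpha -> take RIGHT -> alpha
i=2: L=echo R=echo -> agree -> echo
i=3: L=bravo R=bravo -> agree -> bravo
i=4: L=bravo=BASE, R=foxtrot -> take RIGHT -> foxtrot
i=5: L=echo R=echo -> agree -> echo
i=6: L=foxtrot=BASE, R=charlie -> take RIGHT -> charlie
i=7: L=charlie=BASE, R=delta -> take RIGHT -> delta
Conflict count: 0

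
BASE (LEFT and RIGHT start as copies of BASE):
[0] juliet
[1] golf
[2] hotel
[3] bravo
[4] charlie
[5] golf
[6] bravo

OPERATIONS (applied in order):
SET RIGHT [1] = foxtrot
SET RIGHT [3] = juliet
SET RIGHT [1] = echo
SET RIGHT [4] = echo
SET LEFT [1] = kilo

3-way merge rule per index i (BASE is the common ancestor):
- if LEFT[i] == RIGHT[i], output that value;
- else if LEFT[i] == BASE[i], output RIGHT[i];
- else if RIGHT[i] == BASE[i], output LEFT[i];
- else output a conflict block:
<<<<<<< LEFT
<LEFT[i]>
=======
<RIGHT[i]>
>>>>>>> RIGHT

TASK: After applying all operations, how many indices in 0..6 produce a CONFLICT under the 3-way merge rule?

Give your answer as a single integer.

Final LEFT:  [juliet, kilo, hotel, bravo, charlie, golf, bravo]
Final RIGHT: [juliet, echo, hotel, juliet, echo, golf, bravo]
i=0: L=juliet R=juliet -> agree -> juliet
i=1: BASE=golf L=kilo R=echo all differ -> CONFLICT
i=2: L=hotel R=hotel -> agree -> hotel
i=3: L=bravo=BASE, R=juliet -> take RIGHT -> juliet
i=4: L=charlie=BASE, R=echo -> take RIGHT -> echo
i=5: L=golf R=golf -> agree -> golf
i=6: L=bravo R=bravo -> agree -> bravo
Conflict count: 1

Answer: 1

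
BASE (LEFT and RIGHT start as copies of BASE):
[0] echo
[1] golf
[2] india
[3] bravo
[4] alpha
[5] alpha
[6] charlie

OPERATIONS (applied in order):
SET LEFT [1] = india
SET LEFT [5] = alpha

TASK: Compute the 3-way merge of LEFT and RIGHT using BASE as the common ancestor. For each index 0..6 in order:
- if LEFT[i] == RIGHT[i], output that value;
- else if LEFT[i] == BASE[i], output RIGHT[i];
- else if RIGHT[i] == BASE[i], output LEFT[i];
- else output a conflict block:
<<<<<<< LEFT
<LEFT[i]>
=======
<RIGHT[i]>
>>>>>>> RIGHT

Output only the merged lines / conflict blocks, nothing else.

Answer: echo
india
india
bravo
alpha
alpha
charlie

Derivation:
Final LEFT:  [echo, india, india, bravo, alpha, alpha, charlie]
Final RIGHT: [echo, golf, india, bravo, alpha, alpha, charlie]
i=0: L=echo R=echo -> agree -> echo
i=1: L=india, R=golf=BASE -> take LEFT -> india
i=2: L=india R=india -> agree -> india
i=3: L=bravo R=bravo -> agree -> bravo
i=4: L=alpha R=alpha -> agree -> alpha
i=5: L=alpha R=alpha -> agree -> alpha
i=6: L=charlie R=charlie -> agree -> charlie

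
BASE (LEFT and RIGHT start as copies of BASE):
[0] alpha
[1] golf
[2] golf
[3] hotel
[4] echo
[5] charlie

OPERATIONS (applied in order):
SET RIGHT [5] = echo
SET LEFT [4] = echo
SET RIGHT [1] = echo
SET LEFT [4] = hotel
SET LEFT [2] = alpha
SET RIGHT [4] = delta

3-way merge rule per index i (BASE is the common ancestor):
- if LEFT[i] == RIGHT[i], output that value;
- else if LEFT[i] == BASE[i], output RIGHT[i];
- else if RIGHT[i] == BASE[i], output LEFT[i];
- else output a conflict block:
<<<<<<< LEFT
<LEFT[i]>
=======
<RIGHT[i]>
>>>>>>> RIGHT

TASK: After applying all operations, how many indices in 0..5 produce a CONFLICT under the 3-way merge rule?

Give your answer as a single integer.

Answer: 1

Derivation:
Final LEFT:  [alpha, golf, alpha, hotel, hotel, charlie]
Final RIGHT: [alpha, echo, golf, hotel, delta, echo]
i=0: L=alpha R=alpha -> agree -> alpha
i=1: L=golf=BASE, R=echo -> take RIGHT -> echo
i=2: L=alpha, R=golf=BASE -> take LEFT -> alpha
i=3: L=hotel R=hotel -> agree -> hotel
i=4: BASE=echo L=hotel R=delta all differ -> CONFLICT
i=5: L=charlie=BASE, R=echo -> take RIGHT -> echo
Conflict count: 1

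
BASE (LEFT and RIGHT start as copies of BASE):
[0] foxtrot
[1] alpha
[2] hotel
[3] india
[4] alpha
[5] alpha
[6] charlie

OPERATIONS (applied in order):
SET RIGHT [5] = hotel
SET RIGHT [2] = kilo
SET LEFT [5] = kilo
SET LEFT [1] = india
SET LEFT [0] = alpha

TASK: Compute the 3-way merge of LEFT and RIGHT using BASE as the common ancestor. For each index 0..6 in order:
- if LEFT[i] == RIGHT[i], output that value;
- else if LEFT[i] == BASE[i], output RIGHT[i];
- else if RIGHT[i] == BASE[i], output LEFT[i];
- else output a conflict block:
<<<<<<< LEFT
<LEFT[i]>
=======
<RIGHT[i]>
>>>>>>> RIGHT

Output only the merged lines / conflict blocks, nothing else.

Final LEFT:  [alpha, india, hotel, india, alpha, kilo, charlie]
Final RIGHT: [foxtrot, alpha, kilo, india, alpha, hotel, charlie]
i=0: L=alpha, R=foxtrot=BASE -> take LEFT -> alpha
i=1: L=india, R=alpha=BASE -> take LEFT -> india
i=2: L=hotel=BASE, R=kilo -> take RIGHT -> kilo
i=3: L=india R=india -> agree -> india
i=4: L=alpha R=alpha -> agree -> alpha
i=5: BASE=alpha L=kilo R=hotel all differ -> CONFLICT
i=6: L=charlie R=charlie -> agree -> charlie

Answer: alpha
india
kilo
india
alpha
<<<<<<< LEFT
kilo
=======
hotel
>>>>>>> RIGHT
charlie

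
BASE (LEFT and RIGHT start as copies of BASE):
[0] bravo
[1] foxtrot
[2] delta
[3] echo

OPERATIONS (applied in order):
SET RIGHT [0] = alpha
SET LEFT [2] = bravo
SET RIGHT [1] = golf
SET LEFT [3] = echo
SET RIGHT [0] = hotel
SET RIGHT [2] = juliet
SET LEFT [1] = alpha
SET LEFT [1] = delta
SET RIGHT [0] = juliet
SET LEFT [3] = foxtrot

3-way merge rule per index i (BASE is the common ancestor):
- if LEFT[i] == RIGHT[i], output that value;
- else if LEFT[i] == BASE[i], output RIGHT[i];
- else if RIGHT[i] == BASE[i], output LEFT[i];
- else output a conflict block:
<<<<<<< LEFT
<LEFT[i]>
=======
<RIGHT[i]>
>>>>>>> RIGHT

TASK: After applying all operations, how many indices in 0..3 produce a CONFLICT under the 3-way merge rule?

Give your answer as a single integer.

Answer: 2

Derivation:
Final LEFT:  [bravo, delta, bravo, foxtrot]
Final RIGHT: [juliet, golf, juliet, echo]
i=0: L=bravo=BASE, R=juliet -> take RIGHT -> juliet
i=1: BASE=foxtrot L=delta R=golf all differ -> CONFLICT
i=2: BASE=delta L=bravo R=juliet all differ -> CONFLICT
i=3: L=foxtrot, R=echo=BASE -> take LEFT -> foxtrot
Conflict count: 2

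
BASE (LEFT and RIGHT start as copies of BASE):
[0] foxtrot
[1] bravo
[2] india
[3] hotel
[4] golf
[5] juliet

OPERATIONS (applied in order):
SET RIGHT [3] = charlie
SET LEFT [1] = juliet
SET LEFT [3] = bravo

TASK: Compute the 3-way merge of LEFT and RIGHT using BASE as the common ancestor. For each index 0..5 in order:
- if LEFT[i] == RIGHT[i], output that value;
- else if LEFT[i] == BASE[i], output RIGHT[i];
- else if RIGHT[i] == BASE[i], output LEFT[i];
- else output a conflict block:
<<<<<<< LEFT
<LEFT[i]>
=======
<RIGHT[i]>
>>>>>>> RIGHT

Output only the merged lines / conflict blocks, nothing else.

Final LEFT:  [foxtrot, juliet, india, bravo, golf, juliet]
Final RIGHT: [foxtrot, bravo, india, charlie, golf, juliet]
i=0: L=foxtrot R=foxtrot -> agree -> foxtrot
i=1: L=juliet, R=bravo=BASE -> take LEFT -> juliet
i=2: L=india R=india -> agree -> india
i=3: BASE=hotel L=bravo R=charlie all differ -> CONFLICT
i=4: L=golf R=golf -> agree -> golf
i=5: L=juliet R=juliet -> agree -> juliet

Answer: foxtrot
juliet
india
<<<<<<< LEFT
bravo
=======
charlie
>>>>>>> RIGHT
golf
juliet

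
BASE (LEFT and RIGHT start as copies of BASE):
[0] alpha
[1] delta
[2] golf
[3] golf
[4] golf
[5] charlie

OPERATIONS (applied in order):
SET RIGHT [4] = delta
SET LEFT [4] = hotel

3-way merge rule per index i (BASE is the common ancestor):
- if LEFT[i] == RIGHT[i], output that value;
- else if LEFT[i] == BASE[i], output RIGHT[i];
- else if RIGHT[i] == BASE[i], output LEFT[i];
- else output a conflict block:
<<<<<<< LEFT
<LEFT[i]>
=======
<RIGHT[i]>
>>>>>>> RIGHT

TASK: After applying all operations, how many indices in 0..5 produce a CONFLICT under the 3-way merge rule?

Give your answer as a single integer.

Answer: 1

Derivation:
Final LEFT:  [alpha, delta, golf, golf, hotel, charlie]
Final RIGHT: [alpha, delta, golf, golf, delta, charlie]
i=0: L=alpha R=alpha -> agree -> alpha
i=1: L=delta R=delta -> agree -> delta
i=2: L=golf R=golf -> agree -> golf
i=3: L=golf R=golf -> agree -> golf
i=4: BASE=golf L=hotel R=delta all differ -> CONFLICT
i=5: L=charlie R=charlie -> agree -> charlie
Conflict count: 1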